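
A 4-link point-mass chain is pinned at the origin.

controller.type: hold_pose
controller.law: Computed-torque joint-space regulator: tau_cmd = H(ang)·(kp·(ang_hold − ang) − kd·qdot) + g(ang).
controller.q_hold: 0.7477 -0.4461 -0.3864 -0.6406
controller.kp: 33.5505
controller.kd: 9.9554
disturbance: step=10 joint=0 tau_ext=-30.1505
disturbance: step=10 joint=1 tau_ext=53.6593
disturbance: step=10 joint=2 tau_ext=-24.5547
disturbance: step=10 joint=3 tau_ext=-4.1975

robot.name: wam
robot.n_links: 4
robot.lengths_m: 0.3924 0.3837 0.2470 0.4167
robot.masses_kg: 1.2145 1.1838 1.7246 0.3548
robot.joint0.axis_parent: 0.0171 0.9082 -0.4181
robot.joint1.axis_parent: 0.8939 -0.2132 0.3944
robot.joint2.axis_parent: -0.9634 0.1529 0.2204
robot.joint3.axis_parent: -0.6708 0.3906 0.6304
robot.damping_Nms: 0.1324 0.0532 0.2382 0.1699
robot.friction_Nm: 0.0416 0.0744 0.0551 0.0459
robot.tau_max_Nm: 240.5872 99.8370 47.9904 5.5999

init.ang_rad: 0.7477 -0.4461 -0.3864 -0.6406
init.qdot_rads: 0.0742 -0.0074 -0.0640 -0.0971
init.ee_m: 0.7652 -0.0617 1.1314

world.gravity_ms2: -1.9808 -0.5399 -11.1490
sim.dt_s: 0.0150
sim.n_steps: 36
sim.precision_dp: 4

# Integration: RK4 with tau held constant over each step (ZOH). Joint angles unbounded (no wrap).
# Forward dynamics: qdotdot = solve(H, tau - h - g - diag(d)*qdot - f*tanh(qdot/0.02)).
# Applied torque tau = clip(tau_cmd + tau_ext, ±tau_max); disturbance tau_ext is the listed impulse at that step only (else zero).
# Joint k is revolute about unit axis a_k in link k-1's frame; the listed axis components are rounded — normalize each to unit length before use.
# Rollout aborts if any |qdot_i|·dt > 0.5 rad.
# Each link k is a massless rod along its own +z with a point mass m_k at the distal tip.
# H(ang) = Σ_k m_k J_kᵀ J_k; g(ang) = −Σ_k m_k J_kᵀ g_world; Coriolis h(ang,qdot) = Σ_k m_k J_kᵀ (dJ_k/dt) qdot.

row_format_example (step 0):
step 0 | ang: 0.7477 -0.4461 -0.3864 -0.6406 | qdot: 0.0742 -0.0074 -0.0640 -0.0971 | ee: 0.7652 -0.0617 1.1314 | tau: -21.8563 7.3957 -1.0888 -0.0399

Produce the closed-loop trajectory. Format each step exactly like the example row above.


step 1 | ang: 0.7487 -0.4462 -0.3872 -0.6418 | qdot: 0.0619 -0.0015 -0.0447 -0.0612 | ee: 0.7655 -0.0624 1.1309 | tau: -21.6785 7.3808 -1.0939 -0.0458
step 2 | ang: 0.7496 -0.4462 -0.3878 -0.6425 | qdot: 0.0510 0.0020 -0.0308 -0.0311 | ee: 0.7659 -0.0629 1.1304 | tau: -21.5129 7.3694 -1.0979 -0.0503
step 3 | ang: 0.7503 -0.4461 -0.3881 -0.6428 | qdot: 0.0416 0.0046 -0.0185 -0.0127 | ee: 0.7663 -0.0633 1.1300 | tau: -21.3591 7.3604 -1.1004 -0.0521
step 4 | ang: 0.7508 -0.4460 -0.3884 -0.6429 | qdot: 0.0335 0.0060 -0.0088 -0.0056 | ee: 0.7667 -0.0636 1.1296 | tau: -21.2165 7.3533 -1.1004 -0.0509
step 5 | ang: 0.7513 -0.4459 -0.3885 -0.6429 | qdot: 0.0266 0.0058 -0.0037 -0.0024 | ee: 0.7671 -0.0639 1.1293 | tau: -21.0848 7.3469 -1.0979 -0.0480
step 6 | ang: 0.7516 -0.4459 -0.3885 -0.6429 | qdot: 0.0206 0.0050 -0.0007 -0.0015 | ee: 0.7674 -0.0641 1.1291 | tau: -20.9636 7.3406 -1.0942 -0.0442
step 7 | ang: 0.7519 -0.4458 -0.3885 -0.6429 | qdot: 0.0154 0.0042 0.0015 -0.0021 | ee: 0.7676 -0.0643 1.1289 | tau: -20.8524 7.3341 -1.0899 -0.0404
step 8 | ang: 0.7521 -0.4458 -0.3885 -0.6429 | qdot: 0.0109 0.0035 0.0033 -0.0030 | ee: 0.7678 -0.0644 1.1288 | tau: -20.7510 7.3276 -1.0856 -0.0366
step 9 | ang: 0.7522 -0.4458 -0.3886 -0.6429 | qdot: 0.0070 0.0028 0.0045 -0.0035 | ee: 0.7679 -0.0644 1.1287 | tau: -20.6588 7.3210 -1.0812 -0.0332
step 10 | ang: 0.7523 -0.4457 -0.3886 -0.6428 | qdot: 0.0037 0.0022 0.0051 -0.0036 | ee: 0.7680 -0.0645 1.1287 | tau: -50.7258 60.9738 -25.6316 -4.2277
step 11 | ang: 0.7523 -0.4419 -0.3935 -0.6430 | qdot: 0.0000 0.5208 -0.6477 -0.0343 | ee: 0.7642 -0.0696 1.1301 | tau: -15.8374 -1.0047 2.7207 0.6163
step 12 | ang: 0.7523 -0.4345 -0.4019 -0.6437 | qdot: -0.0045 0.4654 -0.4848 -0.0474 | ee: 0.7572 -0.0789 1.1326 | tau: -16.1626 -0.3497 2.4032 0.5516
step 13 | ang: 0.7522 -0.4279 -0.4083 -0.6444 | qdot: -0.0081 0.4067 -0.3619 -0.0442 | ee: 0.7513 -0.0867 1.1347 | tau: -16.4716 0.2690 2.1085 0.4925
step 14 | ang: 0.7521 -0.4222 -0.4130 -0.6450 | qdot: -0.0107 0.3481 -0.2677 -0.0333 | ee: 0.7465 -0.0931 1.1364 | tau: -16.7636 0.8517 1.8350 0.4387
step 15 | ang: 0.7519 -0.4174 -0.4164 -0.6454 | qdot: -0.0126 0.2920 -0.1936 -0.0213 | ee: 0.7426 -0.0983 1.1378 | tau: -17.0383 1.3993 1.5809 0.3904
step 16 | ang: 0.7517 -0.4134 -0.4189 -0.6456 | qdot: -0.0138 0.2399 -0.1329 -0.0134 | ee: 0.7395 -0.1024 1.1389 | tau: -17.2957 1.9126 1.3452 0.3476
step 17 | ang: 0.7515 -0.4102 -0.4205 -0.6458 | qdot: -0.0143 0.1923 -0.0828 -0.0094 | ee: 0.7371 -0.1056 1.1398 | tau: -17.5360 2.3928 1.1264 0.3096
step 18 | ang: 0.7513 -0.4076 -0.4214 -0.6459 | qdot: -0.0145 0.1490 -0.0423 -0.0069 | ee: 0.7353 -0.1080 1.1406 | tau: -17.7597 2.8410 0.9236 0.2756
step 19 | ang: 0.7510 -0.4057 -0.4218 -0.6460 | qdot: -0.0145 0.1084 -0.0133 -0.0023 | ee: 0.7341 -0.1096 1.1411 | tau: -17.9673 3.2586 0.7371 0.2452
step 20 | ang: 0.7508 -0.4044 -0.4219 -0.6460 | qdot: -0.0141 0.0681 -0.0011 0.0066 | ee: 0.7332 -0.1107 1.1415 | tau: -18.1594 3.6469 0.5695 0.2191
step 21 | ang: 0.7506 -0.4036 -0.4218 -0.6459 | qdot: -0.0134 0.0312 0.0047 0.0111 | ee: 0.7328 -0.1112 1.1418 | tau: -18.3367 4.0071 0.4178 0.1974
step 22 | ang: 0.7504 -0.4034 -0.4217 -0.6458 | qdot: -0.0125 0.0004 0.0116 0.0101 | ee: 0.7326 -0.1113 1.1419 | tau: -18.4999 4.3365 0.2794 0.1786
step 23 | ang: 0.7503 -0.4035 -0.4214 -0.6457 | qdot: -0.0115 -0.0228 0.0220 0.0074 | ee: 0.7326 -0.1110 1.1420 | tau: -18.6499 4.6286 0.1540 0.1609
step 24 | ang: 0.7501 -0.4040 -0.4210 -0.6456 | qdot: -0.0105 -0.0422 0.0301 0.0073 | ee: 0.7329 -0.1104 1.1420 | tau: -18.7874 4.8929 0.0401 0.1444
step 25 | ang: 0.7499 -0.4048 -0.4205 -0.6455 | qdot: -0.0096 -0.0588 0.0360 0.0076 | ee: 0.7333 -0.1095 1.1419 | tau: -18.9134 5.1354 -0.0640 0.1294
step 26 | ang: 0.7498 -0.4058 -0.4200 -0.6453 | qdot: -0.0088 -0.0727 0.0402 0.0079 | ee: 0.7339 -0.1084 1.1418 | tau: -19.0285 5.3579 -0.1594 0.1159
step 27 | ang: 0.7497 -0.4069 -0.4193 -0.6452 | qdot: -0.0080 -0.0841 0.0432 0.0081 | ee: 0.7346 -0.1072 1.1416 | tau: -19.1334 5.5620 -0.2466 0.1036
step 28 | ang: 0.7496 -0.4083 -0.4187 -0.6451 | qdot: -0.0073 -0.0933 0.0454 0.0083 | ee: 0.7354 -0.1058 1.1414 | tau: -19.2289 5.7486 -0.3264 0.0926
step 29 | ang: 0.7495 -0.4097 -0.4180 -0.6450 | qdot: -0.0066 -0.1005 0.0468 0.0083 | ee: 0.7363 -0.1043 1.1411 | tau: -19.3157 5.9189 -0.3991 0.0825
step 30 | ang: 0.7494 -0.4113 -0.4173 -0.6449 | qdot: -0.0060 -0.1060 0.0476 0.0083 | ee: 0.7372 -0.1028 1.1408 | tau: -19.3943 6.0739 -0.4653 0.0735
step 31 | ang: 0.7493 -0.4129 -0.4166 -0.6447 | qdot: -0.0055 -0.1098 0.0479 0.0083 | ee: 0.7382 -0.1012 1.1405 | tau: -19.4654 6.2148 -0.5254 0.0653
step 32 | ang: 0.7492 -0.4146 -0.4158 -0.6446 | qdot: -0.0050 -0.1123 0.0478 0.0083 | ee: 0.7392 -0.0995 1.1401 | tau: -19.5296 6.3424 -0.5799 0.0579
step 33 | ang: 0.7491 -0.4163 -0.4151 -0.6445 | qdot: -0.0045 -0.1136 0.0475 0.0083 | ee: 0.7402 -0.0978 1.1398 | tau: -19.5874 6.4577 -0.6292 0.0513
step 34 | ang: 0.7491 -0.4180 -0.4144 -0.6443 | qdot: -0.0041 -0.1138 0.0468 0.0082 | ee: 0.7412 -0.0961 1.1394 | tau: -19.6393 6.5617 -0.6736 0.0454
step 35 | ang: 0.7490 -0.4197 -0.4137 -0.6442 | qdot: -0.0037 -0.1131 0.0459 0.0081 | ee: 0.7422 -0.0945 1.1391 | tau: -19.6857 6.6551 -0.7136 0.0401
step 36 | ang: 0.7489 -0.4213 -0.4130 -0.6441 | qdot: -0.0034 -0.1116 0.0449 0.0080 | ee: 0.7432 -0.0928 1.1387


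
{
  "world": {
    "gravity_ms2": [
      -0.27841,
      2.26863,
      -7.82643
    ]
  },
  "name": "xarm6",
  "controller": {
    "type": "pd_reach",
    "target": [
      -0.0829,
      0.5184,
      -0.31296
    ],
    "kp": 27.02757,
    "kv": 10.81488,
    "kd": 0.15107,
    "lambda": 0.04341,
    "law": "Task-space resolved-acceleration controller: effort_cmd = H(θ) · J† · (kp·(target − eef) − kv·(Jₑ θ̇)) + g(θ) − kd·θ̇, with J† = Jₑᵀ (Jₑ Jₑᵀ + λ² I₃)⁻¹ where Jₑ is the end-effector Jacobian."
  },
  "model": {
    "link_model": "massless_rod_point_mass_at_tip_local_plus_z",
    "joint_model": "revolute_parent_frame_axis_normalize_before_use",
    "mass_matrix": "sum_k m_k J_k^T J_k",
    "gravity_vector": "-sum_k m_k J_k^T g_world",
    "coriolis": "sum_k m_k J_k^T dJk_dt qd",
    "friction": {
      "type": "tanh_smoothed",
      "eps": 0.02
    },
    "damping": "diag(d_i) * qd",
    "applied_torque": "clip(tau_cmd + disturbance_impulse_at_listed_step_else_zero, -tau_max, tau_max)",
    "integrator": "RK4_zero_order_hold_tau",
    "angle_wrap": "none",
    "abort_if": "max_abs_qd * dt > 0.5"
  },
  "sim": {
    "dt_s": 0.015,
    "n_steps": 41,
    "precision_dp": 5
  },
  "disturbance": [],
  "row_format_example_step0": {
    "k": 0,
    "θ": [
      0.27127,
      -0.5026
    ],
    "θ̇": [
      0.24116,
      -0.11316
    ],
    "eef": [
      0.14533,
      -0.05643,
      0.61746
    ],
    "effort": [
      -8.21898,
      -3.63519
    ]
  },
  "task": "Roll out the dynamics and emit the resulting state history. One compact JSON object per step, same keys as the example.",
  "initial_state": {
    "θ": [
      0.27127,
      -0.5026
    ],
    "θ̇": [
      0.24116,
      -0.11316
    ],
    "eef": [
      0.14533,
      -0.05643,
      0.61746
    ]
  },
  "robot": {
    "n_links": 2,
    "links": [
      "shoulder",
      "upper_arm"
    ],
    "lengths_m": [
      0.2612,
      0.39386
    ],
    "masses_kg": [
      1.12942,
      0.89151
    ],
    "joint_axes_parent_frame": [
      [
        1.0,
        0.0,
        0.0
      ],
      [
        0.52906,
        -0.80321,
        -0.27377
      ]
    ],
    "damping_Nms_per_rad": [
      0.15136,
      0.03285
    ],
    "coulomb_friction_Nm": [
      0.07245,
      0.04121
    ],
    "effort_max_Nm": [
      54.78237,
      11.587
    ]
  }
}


{"k":1,"\u03b8":[0.27323,-0.50673],"\u03b8\u0307":[0.0209,-0.43781],"eef":[0.14636,-0.05655,0.6169],"effort":[-6.68788,-2.82539]}
{"k":2,"\u03b8":[0.27221,-0.51537],"\u03b8\u0307":[-0.15559,-0.71572],"eef":[0.14851,-0.05365,0.61599],"effort":[-5.42367,-2.16287]}
{"k":3,"\u03b8":[0.26879,-0.52787],"\u03b8\u0307":[-0.30157,-0.95095],"eef":[0.15158,-0.04823,0.61473],"effort":[-4.36109,-1.61917]}
{"k":4,"\u03b8":[0.26335,-0.54364],"\u03b8\u0307":[-0.42343,-1.15173],"eef":[0.15541,-0.04073,0.61307],"effort":[-3.45953,-1.16991]}
{"k":5,"\u03b8":[0.25624,-0.56222],"\u03b8\u0307":[-0.52517,-1.32586],"eef":[0.15986,-0.03146,0.61095],"effort":[-2.68909,-0.79527]}
{"k":6,"\u03b8":[0.24773,-0.58326],"\u03b8\u0307":[-0.6101,-1.47949],"eef":[0.1648,-0.02072,0.60832],"effort":[-2.02514,-0.47937]}
{"k":7,"\u03b8":[0.23806,-0.60649],"\u03b8\u0307":[-0.68096,-1.61734],"eef":[0.17014,-0.00872,0.60509],"effort":[-1.44748,-0.20955]}
{"k":8,"\u03b8":[0.22741,-0.63169],"\u03b8\u0307":[-0.74002,-1.74306],"eef":[0.1758,0.00433,0.60121],"effort":[-0.93959,0.02429]}
{"k":9,"\u03b8":[0.21595,-0.6587],"\u03b8\u0307":[-0.78921,-1.85938],"eef":[0.1817,0.01825,0.5966],"effort":[-0.48799,0.23016]}
{"k":10,"\u03b8":[0.20381,-0.68741],"\u03b8\u0307":[-0.83011,-1.9683],"eef":[0.18778,0.03291,0.59121],"effort":[-0.08175,0.41441]}
{"k":11,"\u03b8":[0.19111,-0.71771],"\u03b8\u0307":[-0.86408,-2.07127],"eef":[0.19398,0.04817,0.58498],"effort":[0.28795,0.58205]}
{"k":12,"\u03b8":[0.17794,-0.74951],"\u03b8\u0307":[-0.89226,-2.16925],"eef":[0.20024,0.06389,0.57786],"effort":[0.62819,0.737]}
{"k":13,"\u03b8":[0.16439,-0.78275],"\u03b8\u0307":[-0.91564,-2.26283],"eef":[0.2065,0.07999,0.5698],"effort":[0.94459,0.88234]}
{"k":14,"\u03b8":[0.15052,-0.81736],"\u03b8\u0307":[-0.93506,-2.35229],"eef":[0.21271,0.09633,0.56077],"effort":[1.24153,1.02041]}
{"k":15,"\u03b8":[0.13638,-0.85328],"\u03b8\u0307":[-0.95128,-2.43764],"eef":[0.21882,0.11283,0.55073],"effort":[1.52237,1.153]}
{"k":16,"\u03b8":[0.12202,-0.89046],"\u03b8\u0307":[-0.96497,-2.5187],"eef":[0.22476,0.12938,0.53967],"effort":[1.78959,1.28139]}
{"k":17,"\u03b8":[0.10747,-0.92881],"\u03b8\u0307":[-0.97675,-2.59508],"eef":[0.23048,0.14589,0.52757],"effort":[2.04491,1.4065]}
{"k":18,"\u03b8":[0.09275,-0.96827],"\u03b8\u0307":[-0.98719,-2.66625],"eef":[0.23593,0.16226,0.51444],"effort":[2.2894,1.52887]}
{"k":19,"\u03b8":[0.07788,-1.00876],"\u03b8\u0307":[-0.99686,-2.73156],"eef":[0.24104,0.17839,0.50028],"effort":[2.52357,1.6488]}
{"k":20,"\u03b8":[0.06287,-1.05017],"\u03b8\u0307":[-1.00632,-2.79023],"eef":[0.24577,0.1942,0.48511],"effort":[2.74743,1.76631]}
{"k":21,"\u03b8":[0.04771,-1.09242],"\u03b8\u0307":[-1.01611,-2.84143],"eef":[0.25005,0.20959,0.46897],"effort":[2.96057,1.88122]}
{"k":22,"\u03b8":[0.0324,-1.13536],"\u03b8\u0307":[-1.02682,-2.88423],"eef":[0.25385,0.22449,0.45191],"effort":[3.16224,1.99317]}
{"k":23,"\u03b8":[0.01692,-1.17888],"\u03b8\u0307":[-1.03903,-2.91768],"eef":[0.25711,0.2388,0.43398],"effort":[3.35143,2.10166]}
{"k":24,"\u03b8":[0.00124,-1.22283],"\u03b8\u0307":[-1.05334,-2.94083],"eef":[0.2598,0.25245,0.41527],"effort":[3.52698,2.20605]}
{"k":25,"\u03b8":[-0.01468,-1.26704],"\u03b8\u0307":[-1.07037,-2.95275],"eef":[0.26189,0.26538,0.39584],"effort":[3.68774,2.30561]}
{"k":26,"\u03b8":[-0.03088,-1.31134],"\u03b8\u0307":[-1.09071,-2.95259],"eef":[0.26335,0.27752,0.37581],"effort":[3.8327,2.39955]}
{"k":27,"\u03b8":[-0.04741,-1.35554],"\u03b8\u0307":[-1.11491,-2.93962],"eef":[0.26419,0.28883,0.35525],"effort":[3.96122,2.48705]}
{"k":28,"\u03b8":[-0.06433,-1.39945],"\u03b8\u0307":[-1.14342,-2.91332],"eef":[0.2644,0.29927,0.3343],"effort":[4.0732,2.5673]}
{"k":29,"\u03b8":[-0.08172,-1.44286],"\u03b8\u0307":[-1.17651,-2.87345],"eef":[0.264,0.30881,0.31304],"effort":[4.16925,2.63955]}
{"k":30,"\u03b8":[-0.09965,-1.48557],"\u03b8\u0307":[-1.21423,-2.82009],"eef":[0.26301,0.31744,0.2916],"effort":[4.25079,2.70311]}
{"k":31,"\u03b8":[-0.11817,-1.52738],"\u03b8\u0307":[-1.2563,-2.75374],"eef":[0.26148,0.32514,0.27009],"effort":[4.32001,2.75743]}
{"k":32,"\u03b8":[-0.13735,-1.56811],"\u03b8\u0307":[-1.30205,-2.67536],"eef":[0.25946,0.33191,0.2486],"effort":[4.37972,2.8021]}
{"k":33,"\u03b8":[-0.15723,-1.60758],"\u03b8\u0307":[-1.35041,-2.58633],"eef":[0.25699,0.33778,0.22723],"effort":[4.43302,2.83686]}
{"k":34,"\u03b8":[-0.17786,-1.64565],"\u03b8\u0307":[-1.39993,-2.48841],"eef":[0.25415,0.34274,0.20608],"effort":[4.48299,2.86164]}
{"k":35,"\u03b8":[-0.19922,-1.6822],"\u03b8\u0307":[-1.44886,-2.38366],"eef":[0.251,0.34684,0.18524],"effort":[4.53223,2.87649]}
{"k":36,"\u03b8":[-0.2213,-1.71714],"\u03b8\u0307":[-1.49524,-2.2743],"eef":[0.2476,0.35009,0.16476],"effort":[4.58266,2.88163]}
{"k":37,"\u03b8":[-0.24404,-1.75043],"\u03b8\u0307":[-1.53706,-2.16256],"eef":[0.24402,0.35252,0.14473],"effort":[4.6353,2.87739]}
{"k":38,"\u03b8":[-0.26736,-1.78204],"\u03b8\u0307":[-1.57241,-2.05057],"eef":[0.24031,0.35417,0.12521],"effort":[4.69031,2.86417]}
{"k":39,"\u03b8":[-0.29115,-1.81197],"\u03b8\u0307":[-1.59962,-1.94021],"eef":[0.23652,0.35508,0.10624],"effort":[4.74702,2.84247]}
{"k":40,"\u03b8":[-0.31528,-1.84028],"\u03b8\u0307":[-1.61732,-1.8331],"eef":[0.2327,0.35528,0.08788],"effort":[4.80421,2.81283]}
{"k":41,"\u03b8":[-0.33959,-1.86702],"\u03b8\u0307":[-1.62453,-1.73052],"eef":[0.22887,0.35483,0.07018]}


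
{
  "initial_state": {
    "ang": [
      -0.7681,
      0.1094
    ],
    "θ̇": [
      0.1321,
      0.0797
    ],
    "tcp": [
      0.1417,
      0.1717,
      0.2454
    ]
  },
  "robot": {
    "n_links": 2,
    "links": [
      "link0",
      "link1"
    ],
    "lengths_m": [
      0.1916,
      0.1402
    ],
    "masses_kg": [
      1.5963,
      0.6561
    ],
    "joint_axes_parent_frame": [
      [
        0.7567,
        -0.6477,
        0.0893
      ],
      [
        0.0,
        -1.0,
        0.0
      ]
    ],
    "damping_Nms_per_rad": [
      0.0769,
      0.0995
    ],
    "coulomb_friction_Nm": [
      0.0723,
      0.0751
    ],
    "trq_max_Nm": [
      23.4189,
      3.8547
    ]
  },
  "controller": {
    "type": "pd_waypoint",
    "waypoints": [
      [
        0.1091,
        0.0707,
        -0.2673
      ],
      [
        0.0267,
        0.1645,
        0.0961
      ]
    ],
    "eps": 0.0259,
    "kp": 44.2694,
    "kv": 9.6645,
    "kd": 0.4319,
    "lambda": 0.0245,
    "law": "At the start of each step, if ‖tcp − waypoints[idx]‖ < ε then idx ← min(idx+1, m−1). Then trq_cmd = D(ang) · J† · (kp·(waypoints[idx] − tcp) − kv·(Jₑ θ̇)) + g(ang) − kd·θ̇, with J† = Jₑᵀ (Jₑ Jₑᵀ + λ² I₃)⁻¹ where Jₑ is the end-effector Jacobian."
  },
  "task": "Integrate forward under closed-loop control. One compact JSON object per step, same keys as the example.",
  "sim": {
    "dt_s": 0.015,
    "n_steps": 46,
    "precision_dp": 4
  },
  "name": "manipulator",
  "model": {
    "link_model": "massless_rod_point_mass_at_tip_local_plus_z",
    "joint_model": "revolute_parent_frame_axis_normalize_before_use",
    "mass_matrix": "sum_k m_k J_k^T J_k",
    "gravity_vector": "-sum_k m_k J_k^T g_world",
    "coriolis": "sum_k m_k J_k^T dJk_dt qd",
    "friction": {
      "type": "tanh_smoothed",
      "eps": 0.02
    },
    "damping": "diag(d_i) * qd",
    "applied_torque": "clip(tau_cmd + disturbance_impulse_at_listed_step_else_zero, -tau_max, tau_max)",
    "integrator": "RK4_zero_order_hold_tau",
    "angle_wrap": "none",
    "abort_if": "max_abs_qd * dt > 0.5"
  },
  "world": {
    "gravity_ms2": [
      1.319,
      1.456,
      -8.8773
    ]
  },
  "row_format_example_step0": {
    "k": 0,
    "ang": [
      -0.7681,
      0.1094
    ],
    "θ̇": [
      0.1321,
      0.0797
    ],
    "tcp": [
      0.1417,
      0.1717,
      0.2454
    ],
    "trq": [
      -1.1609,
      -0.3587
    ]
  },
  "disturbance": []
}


{"k":1,"ang":[-0.7704,0.11],"\u03b8\u0307":[-0.4372,0.0187],"tcp":[0.1421,0.1721,0.2449],"trq":[-0.1927,-0.2162]}
{"k":2,"ang":[-0.7804,0.1101],"\u03b8\u0307":[-0.8994,0.0237],"tcp":[0.1438,0.1738,0.2427],"trq":[0.5892,-0.131]}
{"k":3,"ang":[-0.7966,0.1099],"\u03b8\u0307":[-1.2649,-0.015],"tcp":[0.1466,0.1765,0.239],"trq":[1.2227,-0.04]}
{"k":4,"ang":[-0.8178,0.1097],"\u03b8\u0307":[-1.563,-0.0329],"tcp":[0.1502,0.18,0.2341],"trq":[1.7427,0.0267]}
{"k":5,"ang":[-0.8431,0.1094],"\u03b8\u0307":[-1.8085,-0.0295],"tcp":[0.1544,0.1841,0.2281],"trq":[2.1741,0.0717]}
{"k":6,"ang":[-0.8717,0.1089],"\u03b8\u0307":[-2.0086,-0.0322],"tcp":[0.1591,0.1886,0.2211],"trq":[2.534,0.1116]}
{"k":7,"ang":[-0.9031,0.1083],"\u03b8\u0307":[-2.171,-0.0507],"tcp":[0.1642,0.1933,0.2133],"trq":[2.8367,0.1534]}
{"k":8,"ang":[-0.9366,0.1074],"\u03b8\u0307":[-2.3049,-0.0703],"tcp":[0.1694,0.198,0.2046],"trq":[3.0948,0.1905]}
{"k":9,"ang":[-0.972,0.1062],"\u03b8\u0307":[-2.4156,-0.0899],"tcp":[0.1748,0.2028,0.1952],"trq":[3.3171,0.2235]}
{"k":10,"ang":[-1.0089,0.1047],"\u03b8\u0307":[-2.5077,-0.1078],"tcp":[0.1802,0.2075,0.1852],"trq":[3.5102,0.2523]}
{"k":11,"ang":[-1.0471,0.103],"\u03b8\u0307":[-2.5842,-0.1238],"tcp":[0.1855,0.212,0.1745],"trq":[3.6792,0.2775]}
{"k":12,"ang":[-1.0863,0.101],"\u03b8\u0307":[-2.6474,-0.1381],"tcp":[0.1908,0.2163,0.1632],"trq":[3.8276,0.2995]}
{"k":13,"ang":[-1.1264,0.0988],"\u03b8\u0307":[-2.6992,-0.1508],"tcp":[0.1959,0.2203,0.1514],"trq":[3.9584,0.319]}
{"k":14,"ang":[-1.1672,0.0965],"\u03b8\u0307":[-2.7409,-0.1619],"tcp":[0.2008,0.2239,0.1391],"trq":[4.0737,0.3362]}
{"k":15,"ang":[-1.2086,0.094],"\u03b8\u0307":[-2.7736,-0.1717],"tcp":[0.2055,0.2272,0.1264],"trq":[4.1749,0.3513]}
{"k":16,"ang":[-1.2504,0.0913],"\u03b8\u0307":[-2.7981,-0.18],"tcp":[0.2099,0.2301,0.1134],"trq":[4.2633,0.3646]}
{"k":17,"ang":[-1.2925,0.0886],"\u03b8\u0307":[-2.815,-0.1871],"tcp":[0.214,0.2326,0.1],"trq":[4.3396,0.3763]}
{"k":18,"ang":[-1.3348,0.0857],"\u03b8\u0307":[-2.8249,-0.1928],"tcp":[0.2177,0.2346,0.0864],"trq":[4.4044,0.3863]}
{"k":19,"ang":[-1.3772,0.0828],"\u03b8\u0307":[-2.828,-0.1973],"tcp":[0.2211,0.2361,0.0726],"trq":[4.4583,0.3948]}
{"k":20,"ang":[-1.4196,0.0798],"\u03b8\u0307":[-2.8248,-0.2005],"tcp":[0.2241,0.2372,0.0587],"trq":[4.5015,0.4019]}
{"k":21,"ang":[-1.4619,0.0768],"\u03b8\u0307":[-2.8154,-0.2024],"tcp":[0.2267,0.2378,0.0447],"trq":[4.5343,0.4075]}
{"k":22,"ang":[-1.504,0.0738],"\u03b8\u0307":[-2.8003,-0.2031],"tcp":[0.2289,0.238,0.0306],"trq":[4.557,0.4118]}
{"k":23,"ang":[-1.5458,0.0707],"\u03b8\u0307":[-2.7796,-0.2027],"tcp":[0.2307,0.2376,0.0166],"trq":[4.5698,0.4147]}
{"k":24,"ang":[-1.5873,0.0677],"\u03b8\u0307":[-2.7535,-0.2011],"tcp":[0.2321,0.2369,0.0027],"trq":[4.5729,0.4163]}
{"k":25,"ang":[-1.6284,0.0647],"\u03b8\u0307":[-2.7225,-0.1984],"tcp":[0.2331,0.2357,-0.0111],"trq":[4.5667,0.4167]}
{"k":26,"ang":[-1.669,0.0617],"\u03b8\u0307":[-2.6866,-0.1948],"tcp":[0.2337,0.234,-0.0247],"trq":[4.5515,0.4158]}
{"k":27,"ang":[-1.709,0.0589],"\u03b8\u0307":[-2.6462,-0.1901],"tcp":[0.2339,0.232,-0.038],"trq":[4.5275,0.4137]}
{"k":28,"ang":[-1.7484,0.056],"\u03b8\u0307":[-2.6016,-0.1846],"tcp":[0.2338,0.2296,-0.0511],"trq":[4.4952,0.4105]}
{"k":29,"ang":[-1.787,0.0533],"\u03b8\u0307":[-2.5532,-0.1783],"tcp":[0.2334,0.2269,-0.0638],"trq":[4.4551,0.4063]}
{"k":30,"ang":[-1.825,0.0507],"\u03b8\u0307":[-2.5011,-0.1713],"tcp":[0.2326,0.2238,-0.0762],"trq":[4.4076,0.401]}
{"k":31,"ang":[-1.8621,0.0482],"\u03b8\u0307":[-2.4459,-0.1636],"tcp":[0.2315,0.2205,-0.0882],"trq":[4.3531,0.3948]}
{"k":32,"ang":[-1.8983,0.0458],"\u03b8\u0307":[-2.3877,-0.1554],"tcp":[0.2302,0.217,-0.0998],"trq":[4.2923,0.3877]}
{"k":33,"ang":[-1.9337,0.0435],"\u03b8\u0307":[-2.327,-0.1467],"tcp":[0.2286,0.2132,-0.111],"trq":[4.2258,0.3799]}
{"k":34,"ang":[-1.9682,0.0414],"\u03b8\u0307":[-2.2642,-0.1376],"tcp":[0.2268,0.2092,-0.1218],"trq":[4.154,0.3713]}
{"k":35,"ang":[-2.0017,0.0394],"\u03b8\u0307":[-2.1996,-0.1282],"tcp":[0.2248,0.2051,-0.1321],"trq":[4.0776,0.3621]}
{"k":36,"ang":[-2.0342,0.0376],"\u03b8\u0307":[-2.1335,-0.1185],"tcp":[0.2226,0.2009,-0.1419],"trq":[3.9971,0.3524]}
{"k":37,"ang":[-2.0657,0.0359],"\u03b8\u0307":[-2.0662,-0.1087],"tcp":[0.2203,0.1966,-0.1513],"trq":[3.9132,0.3422]}
{"k":38,"ang":[-2.0962,0.0343],"\u03b8\u0307":[-1.9982,-0.0988],"tcp":[0.2178,0.1923,-0.1602],"trq":[3.8265,0.3317]}
{"k":39,"ang":[-2.1256,0.0329],"\u03b8\u0307":[-1.9297,-0.0888],"tcp":[0.2152,0.1879,-0.1687],"trq":[3.7375,0.3208]}
{"k":40,"ang":[-2.1541,0.0317],"\u03b8\u0307":[-1.861,-0.0789],"tcp":[0.2126,0.1835,-0.1767],"trq":[3.6467,0.3097]}
{"k":41,"ang":[-2.1815,0.0306],"\u03b8\u0307":[-1.7924,-0.0691],"tcp":[0.2099,0.1791,-0.1843],"trq":[3.5547,0.2985]}
{"k":42,"ang":[-2.2079,0.0296],"\u03b8\u0307":[-1.7242,-0.0595],"tcp":[0.2071,0.1747,-0.1914],"trq":[3.4619,0.2872]}
{"k":43,"ang":[-2.2333,0.0288],"\u03b8\u0307":[-1.6565,-0.0504],"tcp":[0.2044,0.1704,-0.1981],"trq":[3.3688,0.2761]}
{"k":44,"ang":[-2.2576,0.0281],"\u03b8\u0307":[-1.5896,-0.0423],"tcp":[0.2016,0.1662,-0.2045],"trq":[3.2759,0.2654]}
{"k":45,"ang":[-2.281,0.0275],"\u03b8\u0307":[-1.5235,-0.0355],"tcp":[0.1988,0.162,-0.2105],"trq":[3.1834,0.2554]}
{"k":46,"ang":[-2.3034,0.0271],"\u03b8\u0307":[-1.4584,-0.0305],"tcp":[0.1961,0.158,-0.2161]}


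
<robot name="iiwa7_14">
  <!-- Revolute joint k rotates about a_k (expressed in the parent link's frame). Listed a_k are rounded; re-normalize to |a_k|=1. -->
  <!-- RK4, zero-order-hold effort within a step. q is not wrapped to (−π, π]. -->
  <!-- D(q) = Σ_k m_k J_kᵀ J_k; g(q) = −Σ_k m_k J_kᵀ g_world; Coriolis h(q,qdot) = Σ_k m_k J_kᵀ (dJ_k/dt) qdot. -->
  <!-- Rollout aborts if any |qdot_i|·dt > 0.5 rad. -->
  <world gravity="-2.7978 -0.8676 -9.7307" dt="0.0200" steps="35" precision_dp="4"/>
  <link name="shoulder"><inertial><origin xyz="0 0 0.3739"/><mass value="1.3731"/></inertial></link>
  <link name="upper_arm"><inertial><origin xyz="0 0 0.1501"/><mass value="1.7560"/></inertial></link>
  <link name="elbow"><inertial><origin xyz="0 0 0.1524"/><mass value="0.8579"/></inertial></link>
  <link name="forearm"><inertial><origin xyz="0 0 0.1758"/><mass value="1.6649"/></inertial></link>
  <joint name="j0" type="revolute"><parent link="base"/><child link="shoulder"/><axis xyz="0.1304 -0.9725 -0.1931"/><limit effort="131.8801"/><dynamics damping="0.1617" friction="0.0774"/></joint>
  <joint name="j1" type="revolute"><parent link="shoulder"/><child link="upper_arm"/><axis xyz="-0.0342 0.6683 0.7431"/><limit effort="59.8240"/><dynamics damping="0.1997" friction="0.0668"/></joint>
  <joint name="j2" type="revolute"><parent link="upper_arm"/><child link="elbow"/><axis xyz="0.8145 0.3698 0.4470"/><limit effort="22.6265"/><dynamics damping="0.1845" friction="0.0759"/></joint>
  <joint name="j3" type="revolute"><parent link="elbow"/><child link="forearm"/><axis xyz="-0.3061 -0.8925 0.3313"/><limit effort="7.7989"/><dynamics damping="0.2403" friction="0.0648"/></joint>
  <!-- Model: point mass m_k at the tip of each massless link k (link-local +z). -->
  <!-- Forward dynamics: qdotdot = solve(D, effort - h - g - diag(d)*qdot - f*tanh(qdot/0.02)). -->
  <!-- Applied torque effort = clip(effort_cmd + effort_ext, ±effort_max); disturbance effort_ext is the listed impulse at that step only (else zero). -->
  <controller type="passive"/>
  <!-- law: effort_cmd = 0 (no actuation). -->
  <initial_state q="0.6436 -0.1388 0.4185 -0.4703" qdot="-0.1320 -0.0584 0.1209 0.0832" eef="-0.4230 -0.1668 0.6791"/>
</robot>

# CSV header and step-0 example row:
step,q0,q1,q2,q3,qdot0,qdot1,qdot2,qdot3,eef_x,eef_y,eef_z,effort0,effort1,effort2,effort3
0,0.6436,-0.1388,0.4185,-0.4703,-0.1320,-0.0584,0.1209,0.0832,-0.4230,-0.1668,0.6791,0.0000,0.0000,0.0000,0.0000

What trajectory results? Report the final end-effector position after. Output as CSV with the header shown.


step,q0,q1,q2,q3,qdot0,qdot1,qdot2,qdot3,eef_x,eef_y,eef_z,effort0,effort1,effort2,effort3
1,0.6447,-0.1382,0.4223,-0.4753,0.2450,0.1306,0.2928,-0.4994,-0.4221,-0.1677,0.6786,0.0000,0.0000,0.0000,0.0000
2,0.6534,-0.1334,0.4307,-0.4890,0.6224,0.3519,0.5548,-0.8397,-0.4228,-0.1698,0.6753,0.0000,0.0000,0.0000,0.0000
3,0.6696,-0.1241,0.4450,-0.5079,1.0010,0.5817,0.8831,-1.0306,-0.4252,-0.1731,0.6694,0.0000,0.0000,0.0000,0.0000
4,0.6934,-0.1102,0.4664,-0.5295,1.3788,0.7973,1.2738,-1.1070,-0.4292,-0.1773,0.6606,0.0000,0.0000,0.0000,0.0000
5,0.7248,-0.0924,0.4963,-0.5516,1.7540,0.9783,1.7241,-1.0879,-0.4350,-0.1823,0.6489,0.0000,0.0000,0.0000,0.0000
6,0.7636,-0.0715,0.5357,-0.5725,2.1231,1.1037,2.2255,-0.9877,-0.4423,-0.1880,0.6339,0.0000,0.0000,0.0000,0.0000
7,0.8096,-0.0488,0.5855,-0.5907,2.4817,1.1532,2.7597,-0.8230,-0.4511,-0.1939,0.6154,0.0000,0.0000,0.0000,0.0000
8,0.8627,-0.0260,0.6461,-0.6051,2.8246,1.1098,3.2960,-0.6157,-0.4614,-0.1998,0.5932,0.0000,0.0000,0.0000,0.0000
9,0.9225,-0.0050,0.7171,-0.6152,3.1476,0.9657,3.7923,-0.3916,-0.4732,-0.2052,0.5670,0.0000,0.0000,0.0000,0.0000
10,0.9885,0.0120,0.7972,-0.6208,3.4486,0.7262,4.1991,-0.1754,-0.4864,-0.2099,0.5366,0.0000,0.0000,0.0000,0.0000
11,1.0603,0.0235,0.8841,-0.6224,3.7258,0.4000,4.4471,-0.0314,-0.5011,-0.2134,0.5019,0.0000,0.0000,0.0000,0.0000
12,1.1375,0.0280,0.9740,-0.6218,3.9840,0.0251,4.4811,0.0210,-0.5174,-0.2154,0.4627,0.0000,0.0000,0.0000,0.0000
13,1.2198,0.0253,1.0619,-0.6208,4.2516,-0.2668,4.2672,0.0998,-0.5353,-0.2156,0.4189,0.0000,0.0000,0.0000,0.0000
14,1.3076,0.0181,1.1425,-0.6179,4.5288,-0.4258,3.7367,0.1951,-0.5551,-0.2138,0.3705,0.0000,0.0000,0.0000,0.0000
15,1.4010,0.0098,1.2089,-0.6127,4.8220,-0.3667,2.8324,0.3347,-0.5767,-0.2098,0.3174,0.0000,0.0000,0.0000,0.0000
16,1.5005,0.0053,1.2532,-0.6040,5.1262,-0.0393,1.5363,0.5473,-0.6001,-0.2036,0.2592,0.0000,0.0000,0.0000,0.0000
17,1.6059,0.0092,1.2682,-0.5905,5.4015,0.4590,-0.0556,0.8344,-0.6249,-0.1950,0.1954,0.0000,0.0000,0.0000,0.0000
18,1.7163,0.0244,1.2505,-0.5685,5.6229,1.0574,-1.7224,1.4093,-0.6503,-0.1838,0.1251,0.0000,0.0000,0.0000,0.0000
19,1.8300,0.0510,1.1998,-0.5324,5.7323,1.5740,-3.3239,2.2533,-0.6750,-0.1692,0.0474,0.0000,0.0000,0.0000,0.0000
20,1.9444,0.0855,1.1191,-0.4768,5.6734,1.8187,-4.7030,3.3354,-0.6971,-0.1499,-0.0386,0.0000,0.0000,0.0000,0.0000
21,2.0555,0.1208,1.0134,-0.3986,5.4007,1.6281,-5.8265,4.4671,-0.7137,-0.1243,-0.1332,0.0000,0.0000,0.0000,0.0000
22,2.1589,0.1467,0.8874,-0.2999,4.8919,0.8434,-6.7470,5.3178,-0.7203,-0.0902,-0.2358,0.0000,0.0000,0.0000,0.0000
23,2.2498,0.1495,0.7449,-0.1898,4.1769,-0.6752,-7.4524,5.5972,-0.7116,-0.0461,-0.3434,0.0000,0.0000,0.0000,0.0000
24,2.3254,0.1149,0.5923,-0.0798,3.3929,-2.8971,-7.7038,5.2969,-0.6820,0.0086,-0.4503,0.0000,0.0000,0.0000,0.0000
25,2.3869,0.0317,0.4426,0.0201,2.8212,-5.3691,-7.1041,4.6760,-0.6278,0.0721,-0.5479,0.0000,0.0000,0.0000,0.0000
26,2.4426,-0.0923,0.3140,0.1088,2.8726,-6.7556,-5.6893,4.2055,-0.5500,0.1399,-0.6268,0.0000,0.0000,0.0000,0.0000
27,2.5066,-0.2251,0.2142,0.1882,3.6122,-6.2352,-4.3936,3.6797,-0.4552,0.2063,-0.6822,0.0000,0.0000,0.0000,0.0000
28,2.5891,-0.3333,0.1331,0.2535,4.6616,-4.4625,-3.8267,2.7908,-0.3522,0.2665,-0.7156,0.0000,0.0000,0.0000,0.0000
29,2.6929,-0.4006,0.0575,0.2984,5.6953,-2.2237,-3.7917,1.6887,-0.2475,0.3179,-0.7317,0.0000,0.0000,0.0000,0.0000
30,2.8159,-0.4216,-0.0196,0.3208,6.5661,0.0927,-3.9046,0.5252,-0.1448,0.3597,-0.7354,0.0000,0.0000,0.0000,0.0000
31,2.9540,-0.3981,-0.0973,0.3195,7.2067,2.2514,-3.8194,-0.5947,-0.0455,0.3916,-0.7304,0.0000,0.0000,0.0000,0.0000
32,3.1025,-0.3339,-0.1694,0.2974,7.5985,4.0571,-3.3011,-1.6206,0.0500,0.4136,-0.7191,0.0000,0.0000,0.0000,0.0000
33,3.2559,-0.2415,-0.2252,0.2553,7.6938,5.0209,-2.1795,-2.5606,0.1418,0.4260,-0.7030,0.0000,0.0000,0.0000,0.0000
34,3.4082,-0.1409,-0.2530,0.1971,7.4850,4.8542,-0.5361,-3.1899,0.2299,0.4291,-0.6828,0.0000,0.0000,0.0000,0.0000
35,3.5538,-0.0532,-0.2458,0.1306,7.0526,3.8115,1.2448,-3.3792,0.3138,0.4232,-0.6586,,,,
# final eef position (m): 0.3138 0.4232 -0.6586


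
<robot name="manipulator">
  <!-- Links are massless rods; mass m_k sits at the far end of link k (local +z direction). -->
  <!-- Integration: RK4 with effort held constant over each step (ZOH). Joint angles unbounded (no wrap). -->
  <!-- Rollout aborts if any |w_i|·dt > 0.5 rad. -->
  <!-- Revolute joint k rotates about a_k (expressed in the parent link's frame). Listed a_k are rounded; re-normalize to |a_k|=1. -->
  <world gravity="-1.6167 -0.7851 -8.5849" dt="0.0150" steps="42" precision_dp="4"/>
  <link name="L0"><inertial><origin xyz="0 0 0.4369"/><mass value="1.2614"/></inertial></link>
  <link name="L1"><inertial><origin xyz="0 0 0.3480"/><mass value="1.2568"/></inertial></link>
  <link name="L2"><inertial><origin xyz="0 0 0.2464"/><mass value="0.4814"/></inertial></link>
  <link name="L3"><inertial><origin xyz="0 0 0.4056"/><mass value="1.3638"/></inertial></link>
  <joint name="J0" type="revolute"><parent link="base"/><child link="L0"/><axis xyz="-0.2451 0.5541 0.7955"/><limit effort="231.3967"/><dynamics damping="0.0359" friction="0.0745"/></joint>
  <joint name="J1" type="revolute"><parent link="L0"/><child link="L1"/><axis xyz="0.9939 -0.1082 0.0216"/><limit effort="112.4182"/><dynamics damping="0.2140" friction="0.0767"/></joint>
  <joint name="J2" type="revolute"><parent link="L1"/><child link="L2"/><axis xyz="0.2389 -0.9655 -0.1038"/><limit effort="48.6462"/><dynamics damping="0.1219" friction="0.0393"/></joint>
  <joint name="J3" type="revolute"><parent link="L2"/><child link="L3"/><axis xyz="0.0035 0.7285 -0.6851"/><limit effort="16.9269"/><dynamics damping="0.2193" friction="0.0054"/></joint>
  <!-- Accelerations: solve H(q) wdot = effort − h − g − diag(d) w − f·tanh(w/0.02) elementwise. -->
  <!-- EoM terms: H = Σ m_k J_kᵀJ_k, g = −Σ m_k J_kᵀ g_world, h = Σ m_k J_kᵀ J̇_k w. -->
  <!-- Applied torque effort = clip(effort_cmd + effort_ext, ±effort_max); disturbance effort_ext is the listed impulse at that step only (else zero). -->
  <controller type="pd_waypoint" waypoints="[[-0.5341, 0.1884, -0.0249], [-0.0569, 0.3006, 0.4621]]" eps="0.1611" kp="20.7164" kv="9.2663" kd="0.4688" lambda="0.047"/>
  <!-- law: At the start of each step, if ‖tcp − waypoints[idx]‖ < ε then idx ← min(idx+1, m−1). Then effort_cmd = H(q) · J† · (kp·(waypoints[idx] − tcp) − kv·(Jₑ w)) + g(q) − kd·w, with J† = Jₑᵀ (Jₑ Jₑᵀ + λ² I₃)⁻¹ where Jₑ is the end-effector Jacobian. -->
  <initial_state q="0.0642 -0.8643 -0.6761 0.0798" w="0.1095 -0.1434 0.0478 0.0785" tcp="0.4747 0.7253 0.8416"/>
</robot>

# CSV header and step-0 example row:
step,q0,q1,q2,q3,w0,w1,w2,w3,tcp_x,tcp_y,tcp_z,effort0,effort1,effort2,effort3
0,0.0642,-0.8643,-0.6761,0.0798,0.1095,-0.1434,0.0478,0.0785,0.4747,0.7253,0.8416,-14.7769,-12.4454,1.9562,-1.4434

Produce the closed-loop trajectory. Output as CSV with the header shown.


step,q0,q1,q2,q3,w0,w1,w2,w3,tcp_x,tcp_y,tcp_z,effort0,effort1,effort2,effort3
1,0.0468,-0.8849,-0.6687,0.0739,-2.4311,-2.6004,1.0010,-0.7850,0.4727,0.7261,0.8378,-12.7114,-8.1599,1.9308,-1.0665
2,-0.0053,-0.9388,-0.6442,0.0612,-4.5277,-4.5860,2.3647,-0.8532,0.4678,0.7252,0.8313,-11.0202,-4.3552,1.7050,-1.1263
3,-0.0863,-1.0187,-0.5987,0.0458,-6.2972,-6.0469,3.8356,-1.0728,0.4608,0.7229,0.8226,-10.0219,-0.5947,1.2844,-1.0668
4,-0.1915,-1.1163,-0.5301,0.0275,-7.7225,-6.9426,5.4264,-1.2360,0.4522,0.7198,0.8120,-9.7373,3.3670,0.6845,-0.9741
5,-0.3152,-1.2229,-0.4388,0.0054,-8.7567,-7.2409,6.8086,-1.6006,0.4425,0.7162,0.7994,-9.8981,7.5766,0.0633,-0.7151
6,-0.4513,-1.3302,-0.3295,-0.0231,-9.3777,-7.0370,7.7751,-2.1479,0.4317,0.7121,0.7847,-9.9385,11.6773,-0.4618,-0.3280
7,-0.5939,-1.4318,-0.2090,-0.0600,-9.6278,-6.5159,8.2703,-2.7588,0.4200,0.7072,0.7678,-9.4339,15.1391,-0.8555,0.0915
8,-0.7380,-1.5245,-0.0839,-0.1051,-9.5982,-5.8671,8.3973,-3.2482,0.4073,0.7011,0.7489,-8.3658,17.5859,-1.1613,0.4301
9,-0.8803,-1.6075,0.0412,-0.1562,-9.3911,-5.2182,8.2829,-3.5498,0.3939,0.6936,0.7288,-7.0027,18.9516,-1.4360,0.6559
10,-1.0188,-1.6811,0.1634,-0.2108,-9.0943,-4.6326,8.0329,-3.6849,0.3798,0.6849,0.7078,-5.6291,19.3900,-1.7181,0.7898
11,-1.1526,-1.7467,0.2813,-0.2666,-8.7695,-4.1303,7.7180,-3.7103,0.3653,0.6751,0.6867,-4.4183,19.1301,-2.0224,0.8691
12,-1.2816,-1.8053,0.3943,-0.3224,-8.4548,-3.7099,7.3834,-3.6748,0.3503,0.6646,0.6659,-3.4374,18.3879,-2.3498,0.9226
13,-1.4061,-1.8582,0.5023,-0.3775,-8.1707,-3.3607,7.0544,-3.6132,0.3351,0.6537,0.6455,-2.6904,17.3362,-2.6946,0.9684
14,-1.5267,-1.9064,0.6055,-0.4316,-7.9267,-3.0700,6.7442,-3.5469,0.3197,0.6426,0.6258,-2.1535,16.1026,-3.0499,1.0158
15,-1.6440,-1.9506,0.7042,-0.4848,-7.7261,-2.8258,6.4581,-3.4889,0.3041,0.6317,0.6069,-1.7941,14.7767,-3.4094,1.0693
16,-1.7586,-1.9914,0.7989,-0.5371,-7.5691,-2.6177,6.1967,-3.4479,0.2885,0.6211,0.5888,-1.5794,13.4185,-3.7683,1.1306
17,-1.8712,-2.0293,0.8899,-0.5890,-7.4539,-2.4369,5.9580,-3.4303,0.2729,0.6109,0.5715,-1.4781,12.0645,-4.1232,1.2004
18,-1.9823,-2.0647,0.9774,-0.6407,-7.3777,-2.2762,5.7377,-3.4420,0.2574,0.6014,0.5551,-1.4594,10.7320,-4.4723,1.2789
19,-2.0926,-2.0978,1.0618,-0.6929,-7.3364,-2.1303,5.5305,-3.4892,0.2421,0.5925,0.5393,-1.4886,9.4192,-4.8145,1.3661
20,-2.2025,-2.1287,1.1432,-0.7460,-7.3234,-1.9964,5.3294,-3.5776,0.2271,0.5843,0.5243,-1.5199,8.1013,-5.1488,1.4612
21,-2.3124,-2.1578,1.2215,-0.8008,-7.3281,-1.8753,5.1269,-3.7113,0.2124,0.5770,0.5099,-1.4881,6.7205,-5.4734,1.5619
22,-2.4223,-2.1852,1.2968,-0.8579,-7.3333,-1.7747,4.9158,-3.8879,0.1983,0.5704,0.4960,-1.3049,5.1740,-5.7822,1.6610
23,-2.5321,-2.2114,1.3688,-0.9179,-7.3129,-1.7122,4.6918,-4.0918,0.1847,0.5645,0.4826,-0.8842,3.3201,-6.0602,1.7433
24,-2.6412,-2.2372,1.4373,-0.9809,-7.2327,-1.7195,4.4586,-4.2852,0.1718,0.5595,0.4696,-0.2284,1.0568,-6.2806,1.7824
25,-2.7485,-2.2639,1.5024,-1.0463,-7.0621,-1.8404,4.2344,-4.4067,0.1597,0.5551,0.4570,0.4605,-1.5172,-6.4132,1.7449
26,-2.8524,-2.2936,1.5644,-1.1126,-6.7973,-2.1149,4.0533,-4.3902,0.1484,0.5513,0.4448,0.8439,-4.0540,-6.4499,1.6072
27,-2.9520,-2.3286,1.6243,-1.1774,-6.4762,-2.5582,3.9504,-4.2018,0.1377,0.5482,0.4330,0.7098,-6.1977,-6.4115,1.3748
28,-3.0468,-2.3714,1.6834,-1.2381,-6.1616,-3.1532,3.9430,-3.8592,0.1275,0.5456,0.4218,0.0850,-7.7978,-6.3276,1.0827
29,-3.1374,-2.4241,1.7431,-1.2929,-5.9122,-3.8641,4.0247,-3.4148,0.1176,0.5435,0.4113,-0.8886,-8.8170,-6.2226,0.7786
30,-3.2251,-2.4879,1.8046,-1.3407,-5.7692,-4.6448,4.1727,-2.9313,0.1077,0.5420,0.4018,-2.0547,-9.0973,-6.1259,0.5099
31,-3.3116,-2.5635,1.8686,-1.3813,-5.7549,-5.4323,4.3516,-2.4778,0.0975,0.5410,0.3933,-3.2209,-8.1773,-6.0900,0.3221
32,-3.3988,-2.6502,1.9351,-1.4160,-5.8666,-6.1243,4.5041,-2.1412,0.0869,0.5405,0.3860,-4.1084,-5.4594,-6.1849,0.2628
33,-3.4883,-2.7454,2.0031,-1.4472,-6.0557,-6.5727,4.5420,-2.0285,0.0757,0.5403,0.3799,-4.4870,-1.2198,-6.4199,0.3713
34,-3.5805,-2.8447,2.0702,-1.4788,-6.2197,-6.6614,4.3788,-2.2036,0.0638,0.5402,0.3748,-4.4785,2.6095,-6.6582,0.6388
35,-3.6742,-2.9430,2.1332,-1.5146,-6.2499,-6.4464,4.0104,-2.5800,0.0514,0.5397,0.3700,-4.4019,4.2217,-6.7298,0.9795
36,-3.7669,-3.0373,2.1898,-1.5561,-6.0926,-6.1330,3.5266,-2.9430,0.0388,0.5382,0.3650,-4.3195,3.7615,-6.5958,1.2790
37,-3.8559,-3.1276,2.2390,-1.6016,-5.7490,-5.8981,3.0252,-3.1132,0.0263,0.5355,0.3594,-4.0896,2.4818,-6.3147,1.4749
38,-3.9385,-3.2153,2.2808,-1.6479,-5.2474,-5.7951,2.5552,-3.0409,0.0142,0.5315,0.3529,-3.6461,1.4013,-5.9523,1.5799
39,-4.0126,-3.3021,2.3159,-1.6916,-4.6316,-5.7833,2.1269,-2.7834,0.0026,0.5260,0.3457,-3.0630,0.8834,-5.5518,1.6491
40,-4.0770,-3.3890,2.3449,-1.7306,-3.9563,-5.7924,1.7387,-2.4396,-0.0086,0.5194,0.3379,-2.4481,0.8402,-5.1385,1.7384
41,-4.1311,-3.4758,2.3683,-1.7645,-3.2739,-5.7673,1.3912,-2.0960,-0.0195,0.5117,0.3295,-1.8558,1.0530,-4.7278,1.8805
42,-4.1752,-3.5617,2.3869,-1.7936,-2.6211,-5.6812,1.0868,-1.8030,-0.0301,0.5030,0.3206,,,,


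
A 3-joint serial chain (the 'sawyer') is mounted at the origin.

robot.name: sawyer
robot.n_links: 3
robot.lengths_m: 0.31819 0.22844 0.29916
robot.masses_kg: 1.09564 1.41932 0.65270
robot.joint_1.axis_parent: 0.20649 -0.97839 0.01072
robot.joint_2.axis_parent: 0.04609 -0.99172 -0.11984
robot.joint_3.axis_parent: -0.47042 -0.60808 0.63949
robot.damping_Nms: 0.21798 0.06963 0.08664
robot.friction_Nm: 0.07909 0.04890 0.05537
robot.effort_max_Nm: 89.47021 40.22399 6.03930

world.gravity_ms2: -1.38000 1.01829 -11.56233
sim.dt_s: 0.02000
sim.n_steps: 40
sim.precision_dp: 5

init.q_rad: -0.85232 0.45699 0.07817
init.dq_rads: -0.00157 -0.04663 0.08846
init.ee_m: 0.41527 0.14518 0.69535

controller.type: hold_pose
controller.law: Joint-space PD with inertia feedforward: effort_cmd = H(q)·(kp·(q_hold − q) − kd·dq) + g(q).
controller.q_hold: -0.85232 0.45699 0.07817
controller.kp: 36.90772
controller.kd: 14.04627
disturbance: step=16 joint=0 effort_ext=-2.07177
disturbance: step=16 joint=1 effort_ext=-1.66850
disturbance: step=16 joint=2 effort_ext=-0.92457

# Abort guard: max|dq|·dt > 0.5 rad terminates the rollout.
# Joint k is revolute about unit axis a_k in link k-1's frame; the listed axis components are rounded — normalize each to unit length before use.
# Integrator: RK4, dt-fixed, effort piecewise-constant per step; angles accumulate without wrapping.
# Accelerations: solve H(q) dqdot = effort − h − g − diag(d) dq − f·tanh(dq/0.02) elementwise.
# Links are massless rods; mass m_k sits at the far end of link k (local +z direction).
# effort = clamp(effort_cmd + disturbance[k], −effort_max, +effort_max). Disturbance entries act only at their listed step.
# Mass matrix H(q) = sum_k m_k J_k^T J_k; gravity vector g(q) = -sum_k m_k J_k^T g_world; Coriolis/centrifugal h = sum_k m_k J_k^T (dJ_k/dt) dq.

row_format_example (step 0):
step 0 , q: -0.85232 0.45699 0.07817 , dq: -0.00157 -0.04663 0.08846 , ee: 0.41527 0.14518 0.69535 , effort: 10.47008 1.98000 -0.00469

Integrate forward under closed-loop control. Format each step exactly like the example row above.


step 1 , q: -0.85251 0.45672 0.07878 , dq: -0.00811 -0.00738 0.01212 , ee: 0.41542 0.14529 0.69524 , effort: 10.41682 1.95468 0.00555
step 2 , q: -0.85269 0.45676 0.07868 , dq: -0.00353 -0.00855 0.00815 , ee: 0.41555 0.14531 0.69516 , effort: 10.37556 1.93846 0.00430
step 3 , q: -0.85281 0.45680 0.07853 , dq: -0.00129 -0.00727 0.00537 , ee: 0.41563 0.14530 0.69511 , effort: 10.34659 1.92549 0.00276
step 4 , q: -0.85289 0.45686 0.07835 , dq: 0.00002 -0.00590 0.00386 , ee: 0.41569 0.14529 0.69508 , effort: 10.32567 1.91551 0.00133
step 5 , q: -0.85294 0.45692 0.07817 , dq: 0.00100 -0.00526 0.00384 , ee: 0.41573 0.14527 0.69507 , effort: 10.31046 1.90806 0.00005
step 6 , q: -0.85297 0.45700 0.07799 , dq: 0.00162 -0.00468 0.00391 , ee: 0.41574 0.14525 0.69506 , effort: 10.29938 1.90241 -0.00092
step 7 , q: -0.85300 0.45709 0.07782 , dq: 0.00203 -0.00427 0.00404 , ee: 0.41575 0.14523 0.69506 , effort: 10.29124 1.89814 -0.00164
step 8 , q: -0.85302 0.45719 0.07765 , dq: 0.00230 -0.00398 0.00415 , ee: 0.41575 0.14521 0.69506 , effort: 10.28521 1.89487 -0.00215
step 9 , q: -0.85303 0.45729 0.07748 , dq: 0.00247 -0.00380 0.00425 , ee: 0.41574 0.14519 0.69507 , effort: 10.28069 1.89234 -0.00250
step 10 , q: -0.85304 0.45739 0.07731 , dq: 0.00259 -0.00369 0.00434 , ee: 0.41572 0.14517 0.69508 , effort: 10.27729 1.89035 -0.00274
step 11 , q: -0.85305 0.45750 0.07714 , dq: 0.00265 -0.00363 0.00442 , ee: 0.41571 0.14515 0.69509 , effort: 10.27468 1.88876 -0.00289
step 12 , q: -0.85306 0.45760 0.07698 , dq: 0.00269 -0.00360 0.00449 , ee: 0.41569 0.14513 0.69510 , effort: 10.27267 1.88746 -0.00298
step 13 , q: -0.85307 0.45771 0.07681 , dq: 0.00270 -0.00361 0.00456 , ee: 0.41568 0.14511 0.69511 , effort: 10.27109 1.88637 -0.00303
step 14 , q: -0.85308 0.45781 0.07665 , dq: 0.00270 -0.00363 0.00462 , ee: 0.41566 0.14509 0.69512 , effort: 10.26983 1.88544 -0.00305
step 15 , q: -0.85309 0.45792 0.07649 , dq: 0.00268 -0.00366 0.00468 , ee: 0.41564 0.14506 0.69513 , effort: 10.26880 1.88462 -0.00304
step 16 , q: -0.85310 0.45802 0.07633 , dq: 0.00266 -0.00371 0.00474 , ee: 0.41563 0.14504 0.69514 , effort: 8.19618 0.21540 -0.92758
step 17 , q: -0.85302 0.45779 0.07156 , dq: 0.00872 -0.03154 -0.45753 , ee: 0.41655 0.14437 0.69497 , effort: 10.87576 2.36825 0.24964
step 18 , q: -0.85285 0.45706 0.06455 , dq: 0.00714 -0.03955 -0.24815 , ee: 0.41805 0.14336 0.69467 , effort: 10.75425 2.25678 0.17375
step 19 , q: -0.85274 0.45629 0.06099 , dq: 0.00392 -0.03642 -0.11084 , ee: 0.41899 0.14284 0.69445 , effort: 10.65644 2.16893 0.11786
step 20 , q: -0.85269 0.45562 0.05970 , dq: 0.00091 -0.02931 -0.02234 , ee: 0.41951 0.14265 0.69430 , effort: 10.57654 2.09999 0.07700
step 21 , q: -0.85270 0.45516 0.05963 , dq: -0.00560 -0.00448 -0.00886 , ee: 0.41976 0.14264 0.69421 , effort: 10.51036 2.04830 0.05780
step 22 , q: -0.85274 0.45495 0.05983 , dq: -0.00472 0.00144 0.00317 , ee: 0.41985 0.14267 0.69416 , effort: 10.45584 2.01529 0.04636
step 23 , q: -0.85280 0.45497 0.05998 , dq: -0.00409 0.00840 -0.00162 , ee: 0.41986 0.14270 0.69414 , effort: 10.41246 1.99168 0.04184
step 24 , q: -0.85280 0.45494 0.06028 , dq: -0.00221 0.00775 0.00676 , ee: 0.41981 0.14274 0.69415 , effort: 10.38134 1.97452 0.03574
step 25 , q: -0.85281 0.45507 0.06043 , dq: -0.00076 0.00901 0.00223 , ee: 0.41973 0.14276 0.69417 , effort: 10.35644 1.96296 0.03458
step 26 , q: -0.85277 0.45512 0.06068 , dq: -0.00103 0.01167 0.00238 , ee: 0.41964 0.14280 0.69421 , effort: 10.33962 1.95240 0.03160
step 27 , q: -0.85273 0.45519 0.06096 , dq: -0.00071 0.01208 0.00381 , ee: 0.41952 0.14283 0.69425 , effort: 10.32647 1.94462 0.02919
step 28 , q: -0.85269 0.45529 0.06122 , dq: -0.00073 0.01330 0.00175 , ee: 0.41940 0.14286 0.69429 , effort: 10.31614 1.93867 0.02807
step 29 , q: -0.85264 0.45537 0.06151 , dq: -0.00027 0.01208 0.00486 , ee: 0.41927 0.14289 0.69434 , effort: 10.30834 1.93388 0.02600
step 30 , q: -0.85260 0.45549 0.06174 , dq: -0.00062 0.01385 -0.00011 , ee: 0.41915 0.14292 0.69439 , effort: 10.30184 1.93024 0.02615
step 31 , q: -0.85254 0.45556 0.06205 , dq: -0.00001 0.01122 0.00603 , ee: 0.41902 0.14296 0.69444 , effort: 10.29717 1.92690 0.02367
step 32 , q: -0.85251 0.45570 0.06223 , dq: -0.00027 0.01291 -0.00111 , ee: 0.41890 0.14298 0.69449 , effort: 10.29258 1.92497 0.02491
step 33 , q: -0.85244 0.45575 0.06253 , dq: 0.00004 0.01051 0.00574 , ee: 0.41878 0.14301 0.69453 , effort: 10.28994 1.92222 0.02227
step 34 , q: -0.85241 0.45588 0.06270 , dq: -0.00040 0.01242 -0.00141 , ee: 0.41866 0.14303 0.69458 , effort: 10.28668 1.92080 0.02357
step 35 , q: -0.85235 0.45592 0.06300 , dq: -0.00012 0.01001 0.00547 , ee: 0.41855 0.14307 0.69462 , effort: 10.28501 1.91855 0.02102
step 36 , q: -0.85232 0.45604 0.06317 , dq: -0.00067 0.01212 -0.00178 , ee: 0.41844 0.14309 0.69466 , effort: 10.28248 1.91741 0.02236
step 37 , q: -0.85227 0.45606 0.06346 , dq: -0.00034 0.00954 0.00526 , ee: 0.41833 0.14312 0.69470 , effort: 10.28133 1.91554 0.01988
step 38 , q: -0.85225 0.45618 0.06363 , dq: -0.00093 0.01178 -0.00208 , ee: 0.41823 0.14314 0.69474 , effort: 10.27922 1.91459 0.02127
step 39 , q: -0.85219 0.45620 0.06392 , dq: -0.00054 0.00909 0.00502 , ee: 0.41814 0.14318 0.69478 , effort: 10.27841 1.91299 0.01885
step 40 , q: -0.85217 0.45630 0.06409 , dq: -0.00119 0.01150 -0.00241 , ee: 0.41804 0.14320 0.69481
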